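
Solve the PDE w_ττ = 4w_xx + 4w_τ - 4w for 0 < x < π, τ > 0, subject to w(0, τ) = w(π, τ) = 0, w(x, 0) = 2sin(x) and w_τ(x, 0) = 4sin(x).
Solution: Substitute w = exp(2τ)u, i.e. u = exp(-2τ)w.
By the product rule, w_τ = exp(2τ)(u_τ + 2u), w_ττ = exp(2τ)(u_ττ + 4u_τ + 4u), w_xx = exp(2τ)u_xx.
Substituting into the PDE and dividing by exp(2τ): u_ττ + 4u_τ + 4u = 4u_xx + 4(u_τ + 2u) - 4u.
The lower-order terms cancel, leaving the standard wave equation u_ττ = 4u_xx.
Initial data for u: u(x,0) = w(x,0) = 2sin(x); u_τ(x,0) = w_τ(x,0) - 2w(x,0) = 0. The boundary conditions carry over: u(0,τ) = u(π,τ) = 0.
Solve for u:
  Using separation of variables u = X(x)T(τ):
  Eigenfunctions: sin(nx), n = 1, 2, 3, ...
  General solution: u(x, τ) = Σ [A_n cos(2n τ) + B_n sin(2n τ)] sin(nx)
  From u(x,0) = 2sin(x): A_1=2. From u_τ(x,0) = 0: all B_n = 0.
Hence u(x,τ) = 2sin(x)cos(2τ).
Transform back: w(x,τ) = exp(2τ)u(x,τ).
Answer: w(x, τ) = 2exp(2τ)sin(x)cos(2τ)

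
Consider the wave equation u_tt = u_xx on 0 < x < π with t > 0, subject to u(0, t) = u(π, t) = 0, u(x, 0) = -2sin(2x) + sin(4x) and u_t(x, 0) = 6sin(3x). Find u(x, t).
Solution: Using separation of variables u = X(x)T(t):
Eigenfunctions: sin(nx), n = 1, 2, 3, ...
General solution: u(x, t) = Σ [A_n cos(n t) + B_n sin(n t)] sin(nx)
From u(x,0) = -2sin(2x) + sin(4x): A_2=-2, A_4=1. From u_t(x,0) = 6sin(3x), using u_t(x,0) = Σ ω_n B_n sin(nx) with ω_n = n: B_3 = 6/3 = 2.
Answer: u(x, t) = 2sin(3t)sin(3x) - 2sin(2x)cos(2t) + sin(4x)cos(4t)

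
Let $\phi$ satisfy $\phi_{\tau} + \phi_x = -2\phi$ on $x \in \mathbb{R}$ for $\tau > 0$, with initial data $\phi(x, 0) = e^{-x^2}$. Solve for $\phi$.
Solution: Substitute $\phi = e^{-2\tau}u$, i.e. $u = e^{2\tau}\phi$.
By the product rule, $\phi_{\tau} = e^{-2\tau}(u_{\tau} - 2u)$, $\phi_x = e^{-2\tau}u_x$.
Substituting into the PDE and dividing by $e^{-2\tau}$: $u_{\tau} - 2u + u_x = -2u$.
The lower-order terms cancel, leaving the standard advection equation $u_{\tau} + u_x = 0$.
Initial data for $u$: $u(x,0) = \phi(x,0) = e^{-x^2}$.
Solve for $u$:
  By method of characteristics (waves move right with speed 1):
  Along characteristics $x - \tau =$ const, $u$ is constant, so $u(x,\tau) = f(x - \tau)$ with $f = u( \cdot , 0)$.
Hence $u(x,\tau) = e^{-(x - \tau)^2}$.
Transform back: $\phi(x,\tau) = e^{-2\tau}u(x,\tau)$.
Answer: $\phi(x, \tau) = e^{-2 \tau} e^{-(-\tau + x)^2}$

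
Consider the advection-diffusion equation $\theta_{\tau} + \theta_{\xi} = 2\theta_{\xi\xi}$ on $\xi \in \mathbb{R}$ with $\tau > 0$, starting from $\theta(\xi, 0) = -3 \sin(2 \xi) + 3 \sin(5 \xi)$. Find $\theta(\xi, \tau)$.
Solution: Moving frame: $\eta = \xi - \tau$, $\sigma = \tau$, $\theta = u(\eta,\sigma)$, so $\theta_{\tau} = u_{\sigma} - u_{\eta}$ and $\theta_{\xi\xi} = u_{\eta\eta}$.
Hence $\theta_{\tau} + \theta_{\xi} = u_{\sigma}$ and the PDE becomes the heat equation $u_{\sigma} = 2u_{\eta\eta}$ on $\eta \in \mathbb{R}$.
Initial data: $u(\eta,0) = \theta(\eta,0) = -3 \sin(2 \eta) + 3 \sin(5 \eta)$. Each mode $\sin(n\eta)$ decays as $e^{-2n^2\sigma}$ on $\mathbb{R}$, so $u(\eta,\sigma) = \sum c_n e^{-2n^2\sigma} \sin(n\eta)$ with $c_2=-3, c_5=3$: $u(\eta,\sigma) = -3 e^{-8 \sigma} \sin(2 \eta) + 3 e^{-50 \sigma} \sin(5 \eta)$.
Substituting back: $\theta(\xi,\tau) = u(\xi - \tau, \tau)$.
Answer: $\theta(\xi, \tau) = 3 e^{-8 \tau} \sin(2 \tau - 2 \xi) - 3 e^{-50 \tau} \sin(5 \tau - 5 \xi)$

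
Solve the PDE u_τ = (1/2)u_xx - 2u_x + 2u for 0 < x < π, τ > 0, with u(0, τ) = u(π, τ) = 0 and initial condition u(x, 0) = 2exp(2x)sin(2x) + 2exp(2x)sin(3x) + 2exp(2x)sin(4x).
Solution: Substitute u = exp(2x)w.
Then u_x = exp(2x)(w_x + 2w), u_xx = exp(2x)(w_xx + 4w_x + 4w), u_τ = exp(2x)w_τ; substituting and dividing by exp(2x), the lower-order terms cancel: w_τ = (1/2)w_xx (standard heat equation).
Data for w: w(x,0) = exp(-2x)u(x,0) = 2sin(2x) + 2sin(3x) + 2sin(4x). The boundary conditions carry over: w(0,τ) = w(π,τ) = 0.
Separating variables: w = Σ c_n exp(-n²τ/2) sin(nx). From w(x,0) = 2sin(2x) + 2sin(3x) + 2sin(4x): c_2=2, c_3=2, c_4=2.
So w(x,τ) = 2exp(-2τ)sin(2x) + 2exp(-8τ)sin(4x) + 2exp(-9τ/2)sin(3x), and u(x,τ) = exp(2x)w(x,τ).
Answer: u(x, τ) = 2exp(2x)exp(-2τ)sin(2x) + 2exp(2x)exp(-8τ)sin(4x) + 2exp(2x)exp(-9τ/2)sin(3x)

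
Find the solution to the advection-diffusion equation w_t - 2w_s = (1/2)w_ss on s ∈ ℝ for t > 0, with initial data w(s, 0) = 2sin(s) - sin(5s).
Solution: Moving frame: η = s + 2t, σ = t, w = u(η,σ), so w_t = u_σ + 2u_η and w_ss = u_ηη.
Hence w_t - 2w_s = u_σ and the PDE becomes the heat equation u_σ = (1/2)u_ηη on η ∈ ℝ.
Initial data: u(η,0) = w(η,0) = 2sin(η) - sin(5η). Each mode sin(nη) decays as exp(-n²σ/2) on ℝ, so u(η,σ) = Σ c_n exp(-n²σ/2) sin(nη) with c_1=2, c_5=-1: u(η,σ) = 2exp(-σ/2)sin(η) - exp(-25σ/2)sin(5η).
Substituting back: w(s,t) = u(s + 2t, t).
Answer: w(s, t) = 2exp(-t/2)sin(s + 2t) - exp(-25t/2)sin(5s + 10t)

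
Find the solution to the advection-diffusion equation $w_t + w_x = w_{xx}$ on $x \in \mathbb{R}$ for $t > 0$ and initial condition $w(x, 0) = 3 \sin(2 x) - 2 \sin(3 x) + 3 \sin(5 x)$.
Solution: Change to a moving frame: let $\eta = x - t$, $\sigma = t$ and write $w(x,t) = u(\eta,\sigma)$.
By the chain rule $w_t = u_{\sigma} - u_{\eta}$, $w_x = u_{\eta}$, $w_{xx} = u_{\eta\eta}$.
Then $w_t + w_x = u_{\sigma}$: the advection term cancels and the PDE becomes the heat equation $u_{\sigma} = u_{\eta\eta}$ on $\eta \in \mathbb{R}$.
Initial data: $u(\eta,0) = w(\eta,0) = 3 \sin(2 \eta) - 2 \sin(3 \eta) + 3 \sin(5 \eta)$.
On $\eta \in \mathbb{R}$ each mode satisfies $(\sin(n\eta))'' = -n^2 \sin(n\eta)$, so $e^{-n^2\sigma} \sin(n\eta)$ solves the heat equation; by superposition $u(\eta,\sigma) = \sum c_n e^{-n^2\sigma} \sin(n\eta)$.
Reading off the coefficients: $c_2=3, c_3=-2, c_5=3$, so $u(\eta,\sigma) = 3 e^{-4 \sigma} \sin(2 \eta) - 2 e^{-9 \sigma} \sin(3 \eta) + 3 e^{-25 \sigma} \sin(5 \eta)$.
Substituting back $\eta = x - t$, $\sigma = t$: $w(x,t) = u(x - t, t)$.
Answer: $w(x, t) = -3 e^{-4 t} \sin(2 t - 2 x) + 2 e^{-9 t} \sin(3 t - 3 x) - 3 e^{-25 t} \sin(5 t - 5 x)$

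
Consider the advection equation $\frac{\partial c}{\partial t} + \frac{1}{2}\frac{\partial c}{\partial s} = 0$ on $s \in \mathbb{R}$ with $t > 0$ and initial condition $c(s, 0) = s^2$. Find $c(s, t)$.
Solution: By characteristics ($ds/dt = 1/2$), $c(s,t) = f(s - \frac{1}{2}t)$ with $f = c( \cdot , 0)$.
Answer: $c(s, t) = s^2 -  s t + \frac{1}{4} t^2$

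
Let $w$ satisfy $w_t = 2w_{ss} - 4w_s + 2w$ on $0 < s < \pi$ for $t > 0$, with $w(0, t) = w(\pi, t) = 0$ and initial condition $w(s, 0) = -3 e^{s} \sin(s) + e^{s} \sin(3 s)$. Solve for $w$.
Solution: Substitute $w = e^{s}u$, i.e. $u = e^{-s}w$.
By the product rule, $w_s = e^{s}(u_s + u)$, $w_{ss} = e^{s}(u_{ss} + 2u_s + u)$, $w_t = e^{s}u_t$.
Substituting into the PDE and dividing by $e^{s}$: $u_t = 2(u_{ss} + 2u_s + u) - 4(u_s + u) + 2u$.
The lower-order terms cancel, leaving the standard heat equation $u_t = 2u_{ss}$.
Initial data for $u$: $u(s,0) = e^{-s}w(s,0) = -3 \sin(s) + \sin(3 s)$. The boundary conditions carry over: $u(0,t) = u(\pi,t) = 0$.
Solve for $u$:
  Using separation of variables $u = X(s)T(t)$:
  Eigenfunctions: $\sin(ns)$, $n = 1, 2, 3, \ldots$
  General solution: $u(s, t) = \sum c_n \sin(ns) e^{-2n^2 t}$
  Matching $u(s,0) = -3 \sin(s) + \sin(3 s)$ term by term: $c_1=-3, c_3=1$.
Hence $u(s,t) = -3 e^{-2 t} \sin(s) + e^{-18 t} \sin(3 s)$.
Transform back: $w(s,t) = e^{s}u(s,t)$.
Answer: $w(s, t) = -3 e^{s} e^{-2 t} \sin(s) + e^{s} e^{-18 t} \sin(3 s)$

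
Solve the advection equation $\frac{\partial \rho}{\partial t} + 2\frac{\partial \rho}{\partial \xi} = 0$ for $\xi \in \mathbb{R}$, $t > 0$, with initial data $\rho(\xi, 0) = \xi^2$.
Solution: By method of characteristics (waves move right with speed 2):
Along characteristics $\xi - 2t =$ const, $\rho$ is constant, so $\rho(\xi,t) = f(\xi - 2t)$ with $f = \rho( \cdot , 0)$.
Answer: $\rho(\xi, t) = \xi^2 - 4 \xi t + 4 t^2$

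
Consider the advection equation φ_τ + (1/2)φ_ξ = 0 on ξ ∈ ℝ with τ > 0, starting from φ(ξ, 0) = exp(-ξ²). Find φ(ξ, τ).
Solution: By method of characteristics (waves move right with speed 1/2):
Along characteristics ξ - (1/2)τ = const, φ is constant, so φ(ξ,τ) = f(ξ - (1/2)τ) with f = φ(·, 0).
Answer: φ(ξ, τ) = exp(-(ξ - τ/2)²)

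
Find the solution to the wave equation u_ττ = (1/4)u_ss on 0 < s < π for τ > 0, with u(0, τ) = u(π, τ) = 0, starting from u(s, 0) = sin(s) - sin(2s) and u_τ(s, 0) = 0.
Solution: Separating variables: u = Σ [A_n cos(ω_n τ) + B_n sin(ω_n τ)] sin(ns), ω_n = n/2. From ICs: A_1=1, A_2=-1.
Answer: u(s, τ) = sin(s)cos(τ/2) - sin(2s)cos(τ)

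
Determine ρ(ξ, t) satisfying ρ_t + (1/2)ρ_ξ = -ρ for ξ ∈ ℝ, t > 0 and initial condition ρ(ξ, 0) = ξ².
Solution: Substitute ρ = exp(-t)u.
Then ρ_t = exp(-t)(u_t - u), ρ_ξ = exp(-t)u_ξ; substituting and dividing by exp(-t), the lower-order terms cancel: u_t + (1/2)u_ξ = 0 (standard advection equation).
Data for u: u(ξ,0) = ρ(ξ,0) = ξ².
By characteristics (dξ/dt = 1/2), u(ξ,t) = f(ξ - (1/2)t) with f = u(·, 0).
So u(ξ,t) = (1/4)t² - tξ + ξ², and ρ(ξ,t) = exp(-t)u(ξ,t).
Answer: ρ(ξ, t) = (1/4)t²exp(-t) - tξexp(-t) + ξ²exp(-t)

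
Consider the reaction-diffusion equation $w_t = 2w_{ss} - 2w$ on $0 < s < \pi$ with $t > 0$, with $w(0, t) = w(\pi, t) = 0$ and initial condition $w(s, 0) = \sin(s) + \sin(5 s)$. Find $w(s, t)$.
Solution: Substitute $w = e^{-2t}u$, i.e. $u = e^{2t}w$.
By the product rule, $w_t = e^{-2t}(u_t - 2u)$, $w_{ss} = e^{-2t}u_{ss}$.
Substituting into the PDE and dividing by $e^{-2t}$: $u_t - 2u = 2u_{ss} - 2u$.
The lower-order terms cancel, leaving the standard heat equation $u_t = 2u_{ss}$.
Initial data for $u$: $u(s,0) = w(s,0) = \sin(s) + \sin(5 s)$. The boundary conditions carry over: $u(0,t) = u(\pi,t) = 0$.
Solve for $u$:
  Using separation of variables $u = X(s)T(t)$:
  Eigenfunctions: $\sin(ns)$, $n = 1, 2, 3, \ldots$
  General solution: $u(s, t) = \sum c_n \sin(ns) e^{-2n^2 t}$
  Matching $u(s,0) = \sin(s) + \sin(5 s)$ term by term: $c_1=1, c_5=1$.
Hence $u(s,t) = e^{-2 t} \sin(s) + e^{-50 t} \sin(5 s)$.
Transform back: $w(s,t) = e^{-2t}u(s,t)$.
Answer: $w(s, t) = e^{-4 t} \sin(s) + e^{-52 t} \sin(5 s)$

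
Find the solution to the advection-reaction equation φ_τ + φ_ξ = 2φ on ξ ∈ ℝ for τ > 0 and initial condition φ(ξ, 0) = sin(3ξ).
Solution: Substitute φ = exp(2τ)u, i.e. u = exp(-2τ)φ.
By the product rule, φ_τ = exp(2τ)(u_τ + 2u), φ_ξ = exp(2τ)u_ξ.
Substituting into the PDE and dividing by exp(2τ): u_τ + 2u + u_ξ = 2u.
The lower-order terms cancel, leaving the standard advection equation u_τ + u_ξ = 0.
Initial data for u: u(ξ,0) = φ(ξ,0) = sin(3ξ).
Solve for u:
  By method of characteristics (waves move right with speed 1):
  Along characteristics ξ - τ = const, u is constant, so u(ξ,τ) = f(ξ - τ) with f = u(·, 0).
Hence u(ξ,τ) = sin(3ξ - 3τ).
Transform back: φ(ξ,τ) = exp(2τ)u(ξ,τ).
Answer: φ(ξ, τ) = exp(2τ)sin(3ξ - 3τ)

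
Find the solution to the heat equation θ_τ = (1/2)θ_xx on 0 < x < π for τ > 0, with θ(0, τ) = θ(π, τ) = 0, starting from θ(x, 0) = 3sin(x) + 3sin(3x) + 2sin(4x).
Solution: Using separation of variables θ = X(x)G(τ):
Eigenfunctions: sin(nx), n = 1, 2, 3, ...
General solution: θ(x, τ) = Σ c_n sin(nx) exp(-n² τ/2)
Matching θ(x,0) = 3sin(x) + 3sin(3x) + 2sin(4x) term by term: c_1=3, c_3=3, c_4=2.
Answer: θ(x, τ) = 2exp(-8τ)sin(4x) + 3exp(-τ/2)sin(x) + 3exp(-9τ/2)sin(3x)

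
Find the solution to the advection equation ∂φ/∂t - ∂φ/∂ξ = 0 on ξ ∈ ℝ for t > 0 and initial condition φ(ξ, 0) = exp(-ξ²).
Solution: By method of characteristics (waves move left with speed 1):
Along characteristics ξ + t = const, φ is constant, so φ(ξ,t) = f(ξ + t) with f = φ(·, 0).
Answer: φ(ξ, t) = exp(-(t + ξ)²)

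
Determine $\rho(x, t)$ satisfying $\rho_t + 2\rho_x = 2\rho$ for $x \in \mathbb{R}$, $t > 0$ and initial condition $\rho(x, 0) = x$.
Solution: Substitute $\rho = e^{2t}u$, i.e. $u = e^{-2t}\rho$.
By the product rule, $\rho_t = e^{2t}(u_t + 2u)$, $\rho_x = e^{2t}u_x$.
Substituting into the PDE and dividing by $e^{2t}$: $u_t + 2u + 2u_x = 2u$.
The lower-order terms cancel, leaving the standard advection equation $u_t + 2u_x = 0$.
Initial data for $u$: $u(x,0) = \rho(x,0) = x$.
Solve for $u$:
  By method of characteristics (waves move right with speed 2):
  Along characteristics $x - 2t =$ const, $u$ is constant, so $u(x,t) = f(x - 2t)$ with $f = u( \cdot , 0)$.
Hence $u(x,t) = -2 t + x$.
Transform back: $\rho(x,t) = e^{2t}u(x,t)$.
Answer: $\rho(x, t) = -2 t e^{2 t} + x e^{2 t}$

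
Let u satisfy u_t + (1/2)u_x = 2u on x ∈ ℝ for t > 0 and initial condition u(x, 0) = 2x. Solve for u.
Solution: Substitute u = exp(2t)w, i.e. w = exp(-2t)u.
By the product rule, u_t = exp(2t)(w_t + 2w), u_x = exp(2t)w_x.
Substituting into the PDE and dividing by exp(2t): w_t + 2w + (1/2)w_x = 2w.
The lower-order terms cancel, leaving the standard advection equation w_t + (1/2)w_x = 0.
Initial data for w: w(x,0) = u(x,0) = 2x.
Solve for w:
  By method of characteristics (waves move right with speed 1/2):
  Along characteristics x - (1/2)t = const, w is constant, so w(x,t) = f(x - (1/2)t) with f = w(·, 0).
Hence w(x,t) = -t + 2x.
Transform back: u(x,t) = exp(2t)w(x,t).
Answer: u(x, t) = -texp(2t) + 2xexp(2t)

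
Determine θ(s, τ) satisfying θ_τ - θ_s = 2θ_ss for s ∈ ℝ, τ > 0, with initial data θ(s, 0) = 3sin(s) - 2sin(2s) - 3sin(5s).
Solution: Change to a moving frame: let η = s + τ, σ = τ and write θ(s,τ) = u(η,σ).
By the chain rule θ_τ = u_σ + u_η, θ_s = u_η, θ_ss = u_ηη.
Then θ_τ - θ_s = u_σ: the advection term cancels and the PDE becomes the heat equation u_σ = 2u_ηη on η ∈ ℝ.
Initial data: u(η,0) = θ(η,0) = 3sin(η) - 2sin(2η) - 3sin(5η).
On η ∈ ℝ each mode satisfies (sin(nη))″ = -n² sin(nη), so exp(-2n²σ) sin(nη) solves the heat equation; by superposition u(η,σ) = Σ c_n exp(-2n²σ) sin(nη).
Reading off the coefficients: c_1=3, c_2=-2, c_5=-3, so u(η,σ) = 3exp(-2σ)sin(η) - 2exp(-8σ)sin(2η) - 3exp(-50σ)sin(5η).
Substituting back η = s + τ, σ = τ: θ(s,τ) = u(s + τ, τ).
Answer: θ(s, τ) = 3exp(-2τ)sin(s + τ) - 2exp(-8τ)sin(2s + 2τ) - 3exp(-50τ)sin(5s + 5τ)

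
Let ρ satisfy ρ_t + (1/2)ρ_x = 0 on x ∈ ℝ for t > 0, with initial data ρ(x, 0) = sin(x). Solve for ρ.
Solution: By characteristics (dx/dt = 1/2), ρ(x,t) = f(x - (1/2)t) with f = ρ(·, 0).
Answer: ρ(x, t) = -sin(t/2 - x)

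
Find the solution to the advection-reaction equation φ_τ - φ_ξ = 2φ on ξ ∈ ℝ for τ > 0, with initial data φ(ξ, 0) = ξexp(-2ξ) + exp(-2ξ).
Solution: Substitute φ = exp(-2ξ)u.
Then φ_ξ = exp(-2ξ)(u_ξ - 2u), φ_τ = exp(-2ξ)u_τ; substituting and dividing by exp(-2ξ), the lower-order terms cancel: u_τ - u_ξ = 0 (standard advection equation).
Data for u: u(ξ,0) = exp(2ξ)φ(ξ,0) = ξ + 1.
By characteristics (dξ/dτ = -1), u(ξ,τ) = f(ξ + τ) with f = u(·, 0).
So u(ξ,τ) = ξ + τ + 1, and φ(ξ,τ) = exp(-2ξ)u(ξ,τ).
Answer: φ(ξ, τ) = ξexp(-2ξ) + τexp(-2ξ) + exp(-2ξ)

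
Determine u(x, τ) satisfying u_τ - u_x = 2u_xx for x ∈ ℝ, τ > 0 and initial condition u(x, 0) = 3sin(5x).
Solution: Change to a moving frame: let η = x + τ, σ = τ and write u(x,τ) = w(η,σ).
By the chain rule u_τ = w_σ + w_η, u_x = w_η, u_xx = w_ηη.
Then u_τ - u_x = w_σ: the advection term cancels and the PDE becomes the heat equation w_σ = 2w_ηη on η ∈ ℝ.
Initial data: w(η,0) = u(η,0) = 3sin(5η).
On η ∈ ℝ each mode satisfies (sin(nη))″ = -n² sin(nη), so exp(-2n²σ) sin(nη) solves the heat equation; by superposition w(η,σ) = Σ c_n exp(-2n²σ) sin(nη).
Reading off the coefficients: c_5=3, so w(η,σ) = 3exp(-50σ)sin(5η).
Substituting back η = x + τ, σ = τ: u(x,τ) = w(x + τ, τ).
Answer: u(x, τ) = 3exp(-50τ)sin(5x + 5τ)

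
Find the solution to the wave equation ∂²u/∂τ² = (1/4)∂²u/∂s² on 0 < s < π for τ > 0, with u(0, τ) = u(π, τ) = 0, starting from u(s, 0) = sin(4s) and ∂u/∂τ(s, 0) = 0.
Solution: Using separation of variables u = X(s)T(τ):
Eigenfunctions: sin(ns), n = 1, 2, 3, ...
General solution: u(s, τ) = Σ [A_n cos(n τ/2) + B_n sin(n τ/2)] sin(ns)
From u(s,0) = sin(4s): A_4=1. From u_τ(s,0) = 0: all B_n = 0.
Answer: u(s, τ) = sin(4s)cos(2τ)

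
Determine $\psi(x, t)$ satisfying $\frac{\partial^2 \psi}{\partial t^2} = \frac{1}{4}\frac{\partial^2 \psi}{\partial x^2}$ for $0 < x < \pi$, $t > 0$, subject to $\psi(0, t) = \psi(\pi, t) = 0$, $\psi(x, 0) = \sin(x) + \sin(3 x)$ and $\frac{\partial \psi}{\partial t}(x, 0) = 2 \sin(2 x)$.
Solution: Separating variables: $\psi = \sum [A_n \cos(\omega_n t) + B_n \sin(\omega_n t)] \sin(nx)$, $\omega_n = n/2$. From ICs ($B_n$ = velocity coefficient / $\omega_n$): $A_1=1, A_3=1, B_2=2$.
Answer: $\psi(x, t) = 2 \sin(t) \sin(2 x) + \sin(x) \cos(t/2) + \sin(3 x) \cos(3 t/2)$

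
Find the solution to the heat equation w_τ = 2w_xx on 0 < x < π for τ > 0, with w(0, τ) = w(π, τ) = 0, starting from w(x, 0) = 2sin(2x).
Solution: Using separation of variables w = X(x)T(τ):
Eigenfunctions: sin(nx), n = 1, 2, 3, ...
General solution: w(x, τ) = Σ c_n sin(nx) exp(-2n² τ)
Matching w(x,0) = 2sin(2x) term by term: c_2=2.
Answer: w(x, τ) = 2exp(-8τ)sin(2x)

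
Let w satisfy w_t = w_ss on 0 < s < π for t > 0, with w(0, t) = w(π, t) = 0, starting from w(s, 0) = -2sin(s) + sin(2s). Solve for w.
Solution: Using separation of variables w = X(s)T(t):
Eigenfunctions: sin(ns), n = 1, 2, 3, ...
General solution: w(s, t) = Σ c_n sin(ns) exp(-n² t)
Matching w(s,0) = -2sin(s) + sin(2s) term by term: c_1=-2, c_2=1.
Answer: w(s, t) = -2exp(-t)sin(s) + exp(-4t)sin(2s)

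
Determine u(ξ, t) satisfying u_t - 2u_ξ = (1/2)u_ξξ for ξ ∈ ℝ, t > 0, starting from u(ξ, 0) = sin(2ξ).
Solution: Change to a moving frame: let η = ξ + 2t, σ = t and write u(ξ,t) = w(η,σ).
By the chain rule u_t = w_σ + 2w_η, u_ξ = w_η, u_ξξ = w_ηη.
Then u_t - 2u_ξ = w_σ: the advection term cancels and the PDE becomes the heat equation w_σ = (1/2)w_ηη on η ∈ ℝ.
Initial data: w(η,0) = u(η,0) = sin(2η).
On η ∈ ℝ each mode satisfies (sin(nη))″ = -n² sin(nη), so exp(-n²σ/2) sin(nη) solves the heat equation; by superposition w(η,σ) = Σ c_n exp(-n²σ/2) sin(nη).
Reading off the coefficients: c_2=1, so w(η,σ) = exp(-2σ)sin(2η).
Substituting back η = ξ + 2t, σ = t: u(ξ,t) = w(ξ + 2t, t).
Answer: u(ξ, t) = exp(-2t)sin(4t + 2ξ)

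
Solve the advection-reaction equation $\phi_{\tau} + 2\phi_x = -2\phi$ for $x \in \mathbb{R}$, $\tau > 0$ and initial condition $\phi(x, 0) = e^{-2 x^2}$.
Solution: Substitute $\phi = e^{-2\tau}u$.
Then $\phi_{\tau} = e^{-2\tau}(u_{\tau} - 2u)$, $\phi_x = e^{-2\tau}u_x$; substituting and dividing by $e^{-2\tau}$, the lower-order terms cancel: $u_{\tau} + 2u_x = 0$ (standard advection equation).
Data for $u$: $u(x,0) = \phi(x,0) = e^{-2 x^2}$.
By characteristics ($dx/d\tau = 2$), $u(x,\tau) = f(x - 2\tau)$ with $f = u( \cdot , 0)$.
So $u(x,\tau) = e^{-2 (x - 2 \tau)^2}$, and $\phi(x,\tau) = e^{-2\tau}u(x,\tau)$.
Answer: $\phi(x, \tau) = e^{-2 \tau} e^{-2 (-2 \tau + x)^2}$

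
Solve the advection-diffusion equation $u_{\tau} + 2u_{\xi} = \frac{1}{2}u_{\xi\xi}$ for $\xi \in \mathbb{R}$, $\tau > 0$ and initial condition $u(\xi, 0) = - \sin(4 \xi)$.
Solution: Change to a moving frame: let $\eta = \xi - 2\tau$, $\sigma = \tau$ and write $u(\xi,\tau) = w(\eta,\sigma)$.
By the chain rule $u_{\tau} = w_{\sigma} - 2w_{\eta}$, $u_{\xi} = w_{\eta}$, $u_{\xi\xi} = w_{\eta\eta}$.
Then $u_{\tau} + 2u_{\xi} = w_{\sigma}$: the advection term cancels and the PDE becomes the heat equation $w_{\sigma} = \frac{1}{2}w_{\eta\eta}$ on $\eta \in \mathbb{R}$.
Initial data: $w(\eta,0) = u(\eta,0) = - \sin(4 \eta)$.
On $\eta \in \mathbb{R}$ each mode satisfies $(\sin(n\eta))'' = -n^2 \sin(n\eta)$, so $e^{-n^2\sigma/2} \sin(n\eta)$ solves the heat equation; by superposition $w(\eta,\sigma) = \sum c_n e^{-n^2\sigma/2} \sin(n\eta)$.
Reading off the coefficients: $c_4=-1$, so $w(\eta,\sigma) = - e^{-8 \sigma} \sin(4 \eta)$.
Substituting back $\eta = \xi - 2\tau$, $\sigma = \tau$: $u(\xi,\tau) = w(\xi - 2\tau, \tau)$.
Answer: $u(\xi, \tau) = e^{-8 \tau} \sin(8 \tau - 4 \xi)$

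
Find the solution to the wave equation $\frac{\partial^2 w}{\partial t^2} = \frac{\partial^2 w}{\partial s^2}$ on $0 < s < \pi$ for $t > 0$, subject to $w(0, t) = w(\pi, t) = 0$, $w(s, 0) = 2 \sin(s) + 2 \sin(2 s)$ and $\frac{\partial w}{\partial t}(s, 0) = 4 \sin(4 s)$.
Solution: Using separation of variables $w = X(s)T(t)$:
Eigenfunctions: $\sin(ns)$, $n = 1, 2, 3, \ldots$
General solution: $w(s, t) = \sum [A_n \cos(n t) + B_n \sin(n t)] \sin(ns)$
From $w(s,0) = 2 \sin(s) + 2 \sin(2 s)$: $A_1=2, A_2=2$. From $w_t(s,0) = 4 \sin(4 s)$, using $w_t(s,0) = \sum \omega_n B_n \sin(ns)$ with $\omega_n = n$: $B_4 = 4/4 = 1$.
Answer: $w(s, t) = 2 \sin(s) \cos(t) + 2 \sin(2 s) \cos(2 t) + \sin(4 s) \sin(4 t)$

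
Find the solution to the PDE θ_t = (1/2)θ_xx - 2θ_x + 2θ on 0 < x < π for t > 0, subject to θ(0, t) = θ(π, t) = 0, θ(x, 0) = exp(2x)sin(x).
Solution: Substitute θ = exp(2x)u.
Then θ_x = exp(2x)(u_x + 2u), θ_xx = exp(2x)(u_xx + 4u_x + 4u), θ_t = exp(2x)u_t; substituting and dividing by exp(2x), the lower-order terms cancel: u_t = (1/2)u_xx (standard heat equation).
Data for u: u(x,0) = exp(-2x)θ(x,0) = sin(x). The boundary conditions carry over: u(0,t) = u(π,t) = 0.
Separating variables: u = Σ c_n exp(-n²t/2) sin(nx). From u(x,0) = sin(x): c_1=1.
So u(x,t) = exp(-t/2)sin(x), and θ(x,t) = exp(2x)u(x,t).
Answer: θ(x, t) = exp(-t/2)exp(2x)sin(x)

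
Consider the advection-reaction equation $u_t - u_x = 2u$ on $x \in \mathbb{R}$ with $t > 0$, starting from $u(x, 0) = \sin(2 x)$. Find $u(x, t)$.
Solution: Substitute $u = e^{2t}w$, i.e. $w = e^{-2t}u$.
By the product rule, $u_t = e^{2t}(w_t + 2w)$, $u_x = e^{2t}w_x$.
Substituting into the PDE and dividing by $e^{2t}$: $w_t + 2w - w_x = 2w$.
The lower-order terms cancel, leaving the standard advection equation $w_t - w_x = 0$.
Initial data for $w$: $w(x,0) = u(x,0) = \sin(2 x)$.
Solve for $w$:
  By method of characteristics (waves move left with speed 1):
  Along characteristics $x + t =$ const, $w$ is constant, so $w(x,t) = f(x + t)$ with $f = w( \cdot , 0)$.
Hence $w(x,t) = \sin(2 t + 2 x)$.
Transform back: $u(x,t) = e^{2t}w(x,t)$.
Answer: $u(x, t) = e^{2 t} \sin(2 t + 2 x)$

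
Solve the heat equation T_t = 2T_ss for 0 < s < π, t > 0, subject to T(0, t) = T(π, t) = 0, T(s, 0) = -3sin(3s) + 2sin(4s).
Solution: Separating variables: T = Σ c_n exp(-2n²t) sin(ns). From T(s,0) = -3sin(3s) + 2sin(4s): c_3=-3, c_4=2.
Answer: T(s, t) = -3exp(-18t)sin(3s) + 2exp(-32t)sin(4s)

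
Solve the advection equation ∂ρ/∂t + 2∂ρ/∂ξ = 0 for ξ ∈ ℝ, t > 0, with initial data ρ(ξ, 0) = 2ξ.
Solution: By method of characteristics (waves move right with speed 2):
Along characteristics ξ - 2t = const, ρ is constant, so ρ(ξ,t) = f(ξ - 2t) with f = ρ(·, 0).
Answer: ρ(ξ, t) = -4t + 2ξ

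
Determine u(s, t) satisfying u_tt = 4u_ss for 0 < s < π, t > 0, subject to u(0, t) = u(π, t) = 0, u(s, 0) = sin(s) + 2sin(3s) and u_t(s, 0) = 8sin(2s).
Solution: Using separation of variables u = X(s)T(t):
Eigenfunctions: sin(ns), n = 1, 2, 3, ...
General solution: u(s, t) = Σ [A_n cos(2n t) + B_n sin(2n t)] sin(ns)
From u(s,0) = sin(s) + 2sin(3s): A_1=1, A_3=2. From u_t(s,0) = 8sin(2s), using u_t(s,0) = Σ ω_n B_n sin(ns) with ω_n = 2n: B_2 = 8/4 = 2.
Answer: u(s, t) = sin(s)cos(2t) + 2sin(2s)sin(4t) + 2sin(3s)cos(6t)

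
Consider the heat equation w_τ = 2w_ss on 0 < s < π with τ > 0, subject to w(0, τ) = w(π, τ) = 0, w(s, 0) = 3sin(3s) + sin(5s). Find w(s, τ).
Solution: Separating variables: w = Σ c_n exp(-2n²τ) sin(ns). From w(s,0) = 3sin(3s) + sin(5s): c_3=3, c_5=1.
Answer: w(s, τ) = 3exp(-18τ)sin(3s) + exp(-50τ)sin(5s)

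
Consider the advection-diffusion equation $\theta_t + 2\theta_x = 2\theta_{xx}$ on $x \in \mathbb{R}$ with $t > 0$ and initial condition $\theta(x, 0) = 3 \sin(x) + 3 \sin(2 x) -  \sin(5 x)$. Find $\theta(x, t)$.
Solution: Moving frame: $\eta = x - 2t$, $\sigma = t$, $\theta = u(\eta,\sigma)$, so $\theta_t = u_{\sigma} - 2u_{\eta}$ and $\theta_{xx} = u_{\eta\eta}$.
Hence $\theta_t + 2\theta_x = u_{\sigma}$ and the PDE becomes the heat equation $u_{\sigma} = 2u_{\eta\eta}$ on $\eta \in \mathbb{R}$.
Initial data: $u(\eta,0) = \theta(\eta,0) = 3 \sin(\eta) + 3 \sin(2 \eta) - \sin(5 \eta)$. Each mode $\sin(n\eta)$ decays as $e^{-2n^2\sigma}$ on $\mathbb{R}$, so $u(\eta,\sigma) = \sum c_n e^{-2n^2\sigma} \sin(n\eta)$ with $c_1=3, c_2=3, c_5=-1$: $u(\eta,\sigma) = 3 e^{-2 \sigma} \sin(\eta) + 3 e^{-8 \sigma} \sin(2 \eta) - e^{-50 \sigma} \sin(5 \eta)$.
Substituting back: $\theta(x,t) = u(x - 2t, t)$.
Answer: $\theta(x, t) = -3 e^{-2 t} \sin(2 t - x) - 3 e^{-8 t} \sin(4 t - 2 x) + e^{-50 t} \sin(10 t - 5 x)$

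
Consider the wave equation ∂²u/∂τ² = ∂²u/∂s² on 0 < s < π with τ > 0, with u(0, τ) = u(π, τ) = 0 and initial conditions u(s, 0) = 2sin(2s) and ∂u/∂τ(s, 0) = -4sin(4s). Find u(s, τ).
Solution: Using separation of variables u = X(s)T(τ):
Eigenfunctions: sin(ns), n = 1, 2, 3, ...
General solution: u(s, τ) = Σ [A_n cos(n τ) + B_n sin(n τ)] sin(ns)
From u(s,0) = 2sin(2s): A_2=2. From u_τ(s,0) = -4sin(4s), using u_τ(s,0) = Σ ω_n B_n sin(ns) with ω_n = n: B_4 = (-4)/4 = -1.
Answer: u(s, τ) = 2sin(2s)cos(2τ) - sin(4s)sin(4τ)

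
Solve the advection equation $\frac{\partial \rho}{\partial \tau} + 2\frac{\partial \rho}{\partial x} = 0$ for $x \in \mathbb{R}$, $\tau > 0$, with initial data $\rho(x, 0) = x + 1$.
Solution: By characteristics ($dx/d\tau = 2$), $\rho(x,\tau) = f(x - 2\tau)$ with $f = \rho( \cdot , 0)$.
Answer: $\rho(x, \tau) = -2 \tau + x + 1$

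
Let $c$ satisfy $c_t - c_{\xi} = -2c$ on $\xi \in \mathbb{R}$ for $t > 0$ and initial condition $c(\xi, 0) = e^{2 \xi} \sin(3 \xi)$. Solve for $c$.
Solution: Substitute $c = e^{2\xi}u$, i.e. $u = e^{-2\xi}c$.
By the product rule, $c_{\xi} = e^{2\xi}(u_{\xi} + 2u)$, $c_t = e^{2\xi}u_t$.
Substituting into the PDE and dividing by $e^{2\xi}$: $u_t - (u_{\xi} + 2u) = -2u$.
The lower-order terms cancel, leaving the standard advection equation $u_t - u_{\xi} = 0$.
Initial data for $u$: $u(\xi,0) = e^{-2\xi}c(\xi,0) = \sin(3 \xi)$.
Solve for $u$:
  By method of characteristics (waves move left with speed 1):
  Along characteristics $\xi + t =$ const, $u$ is constant, so $u(\xi,t) = f(\xi + t)$ with $f = u( \cdot , 0)$.
Hence $u(\xi,t) = \sin(3 t + 3 \xi)$.
Transform back: $c(\xi,t) = e^{2\xi}u(\xi,t)$.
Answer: $c(\xi, t) = e^{2 \xi} \sin(3 \xi + 3 t)$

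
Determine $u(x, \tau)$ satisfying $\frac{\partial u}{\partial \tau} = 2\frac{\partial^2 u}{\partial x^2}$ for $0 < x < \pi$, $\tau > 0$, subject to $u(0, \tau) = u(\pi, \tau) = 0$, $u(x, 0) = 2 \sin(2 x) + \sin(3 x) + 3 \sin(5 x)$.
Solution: Separating variables: $u = \sum c_n e^{-2n^2\tau} \sin(nx)$. From $u(x,0) = 2 \sin(2 x) + \sin(3 x) + 3 \sin(5 x)$: $c_2=2, c_3=1, c_5=3$.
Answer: $u(x, \tau) = 2 e^{-8 \tau} \sin(2 x) + e^{-18 \tau} \sin(3 x) + 3 e^{-50 \tau} \sin(5 x)$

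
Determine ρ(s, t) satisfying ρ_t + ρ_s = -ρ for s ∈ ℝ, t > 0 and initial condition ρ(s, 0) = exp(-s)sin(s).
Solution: Substitute ρ = exp(-s)u.
Then ρ_s = exp(-s)(u_s - u), ρ_t = exp(-s)u_t; substituting and dividing by exp(-s), the lower-order terms cancel: u_t + u_s = 0 (standard advection equation).
Data for u: u(s,0) = exp(s)ρ(s,0) = sin(s).
By characteristics (ds/dt = 1), u(s,t) = f(s - t) with f = u(·, 0).
So u(s,t) = sin(s - t), and ρ(s,t) = exp(-s)u(s,t).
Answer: ρ(s, t) = exp(-s)sin(s - t)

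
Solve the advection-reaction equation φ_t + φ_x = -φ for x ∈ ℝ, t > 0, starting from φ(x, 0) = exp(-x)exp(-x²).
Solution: Substitute φ = exp(-x)u.
Then φ_x = exp(-x)(u_x - u), φ_t = exp(-x)u_t; substituting and dividing by exp(-x), the lower-order terms cancel: u_t + u_x = 0 (standard advection equation).
Data for u: u(x,0) = exp(x)φ(x,0) = exp(-x²).
By characteristics (dx/dt = 1), u(x,t) = f(x - t) with f = u(·, 0).
So u(x,t) = exp(-(-t + x)²), and φ(x,t) = exp(-x)u(x,t).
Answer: φ(x, t) = exp(-x)exp(-(-t + x)²)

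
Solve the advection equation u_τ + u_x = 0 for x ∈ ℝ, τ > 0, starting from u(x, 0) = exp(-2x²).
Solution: By method of characteristics (waves move right with speed 1):
Along characteristics x - τ = const, u is constant, so u(x,τ) = f(x - τ) with f = u(·, 0).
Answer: u(x, τ) = exp(-2(x - τ)²)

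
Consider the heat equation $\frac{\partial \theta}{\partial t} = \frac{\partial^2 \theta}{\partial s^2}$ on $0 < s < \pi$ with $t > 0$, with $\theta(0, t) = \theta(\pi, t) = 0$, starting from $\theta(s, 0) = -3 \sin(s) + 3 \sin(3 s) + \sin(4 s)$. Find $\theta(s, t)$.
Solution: Using separation of variables $\theta = X(s)G(t)$:
Eigenfunctions: $\sin(ns)$, $n = 1, 2, 3, \ldots$
General solution: $\theta(s, t) = \sum c_n \sin(ns) e^{-n^2 t}$
Matching $\theta(s,0) = -3 \sin(s) + 3 \sin(3 s) + \sin(4 s)$ term by term: $c_1=-3, c_3=3, c_4=1$.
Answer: $\theta(s, t) = -3 e^{-t} \sin(s) + 3 e^{-9 t} \sin(3 s) + e^{-16 t} \sin(4 s)$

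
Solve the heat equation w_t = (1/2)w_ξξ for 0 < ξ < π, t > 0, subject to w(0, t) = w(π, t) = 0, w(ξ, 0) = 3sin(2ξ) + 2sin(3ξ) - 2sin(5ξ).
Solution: Separating variables: w = Σ c_n exp(-n²t/2) sin(nξ). From w(ξ,0) = 3sin(2ξ) + 2sin(3ξ) - 2sin(5ξ): c_2=3, c_3=2, c_5=-2.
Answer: w(ξ, t) = 3exp(-2t)sin(2ξ) + 2exp(-9t/2)sin(3ξ) - 2exp(-25t/2)sin(5ξ)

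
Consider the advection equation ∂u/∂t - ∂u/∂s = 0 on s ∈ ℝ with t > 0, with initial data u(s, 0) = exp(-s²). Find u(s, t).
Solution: By method of characteristics (waves move left with speed 1):
Along characteristics s + t = const, u is constant, so u(s,t) = f(s + t) with f = u(·, 0).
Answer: u(s, t) = exp(-(s + t)²)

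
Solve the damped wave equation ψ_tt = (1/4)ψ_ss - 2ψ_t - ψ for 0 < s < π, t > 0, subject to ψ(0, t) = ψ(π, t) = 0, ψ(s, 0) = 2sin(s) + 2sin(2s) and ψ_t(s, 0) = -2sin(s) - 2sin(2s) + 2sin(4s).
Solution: Substitute ψ = exp(-t)u.
Then ψ_t = exp(-t)(u_t - u), ψ_tt = exp(-t)(u_tt - 2u_t + u), ψ_ss = exp(-t)u_ss; substituting and dividing by exp(-t), the lower-order terms cancel: u_tt = (1/4)u_ss (standard wave equation).
Data for u: u(s,0) = ψ(s,0) = 2sin(s) + 2sin(2s); u_t(s,0) = ψ_t(s,0) + ψ(s,0) = 2sin(4s). The boundary conditions carry over: u(0,t) = u(π,t) = 0.
Separating variables: u = Σ [A_n cos(ω_n t) + B_n sin(ω_n t)] sin(ns), ω_n = n/2. From ICs (B_n = velocity coefficient / ω_n): A_1=2, A_2=2, B_4=1.
So u(s,t) = 2sin(s)cos(t/2) + 2sin(2s)cos(t) + sin(4s)sin(2t), and ψ(s,t) = exp(-t)u(s,t).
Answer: ψ(s, t) = 2exp(-t)sin(s)cos(t/2) + 2exp(-t)sin(2s)cos(t) + exp(-t)sin(4s)sin(2t)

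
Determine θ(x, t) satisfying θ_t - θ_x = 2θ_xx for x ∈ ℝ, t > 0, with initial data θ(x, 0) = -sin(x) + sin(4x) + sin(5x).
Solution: Moving frame: η = x + t, σ = t, θ = u(η,σ), so θ_t = u_σ + u_η and θ_xx = u_ηη.
Hence θ_t - θ_x = u_σ and the PDE becomes the heat equation u_σ = 2u_ηη on η ∈ ℝ.
Initial data: u(η,0) = θ(η,0) = -sin(η) + sin(4η) + sin(5η). Each mode sin(nη) decays as exp(-2n²σ) on ℝ, so u(η,σ) = Σ c_n exp(-2n²σ) sin(nη) with c_1=-1, c_4=1, c_5=1: u(η,σ) = -exp(-2σ)sin(η) + exp(-32σ)sin(4η) + exp(-50σ)sin(5η).
Substituting back: θ(x,t) = u(x + t, t).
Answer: θ(x, t) = -exp(-2t)sin(t + x) + exp(-32t)sin(4t + 4x) + exp(-50t)sin(5t + 5x)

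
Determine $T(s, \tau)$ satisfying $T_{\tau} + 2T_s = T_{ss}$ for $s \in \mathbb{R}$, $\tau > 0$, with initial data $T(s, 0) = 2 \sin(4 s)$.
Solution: Change to a moving frame: let $\eta = s - 2\tau$, $\sigma = \tau$ and write $T(s,\tau) = u(\eta,\sigma)$.
By the chain rule $T_{\tau} = u_{\sigma} - 2u_{\eta}$, $T_s = u_{\eta}$, $T_{ss} = u_{\eta\eta}$.
Then $T_{\tau} + 2T_s = u_{\sigma}$: the advection term cancels and the PDE becomes the heat equation $u_{\sigma} = u_{\eta\eta}$ on $\eta \in \mathbb{R}$.
Initial data: $u(\eta,0) = T(\eta,0) = 2 \sin(4 \eta)$.
On $\eta \in \mathbb{R}$ each mode satisfies $(\sin(n\eta))'' = -n^2 \sin(n\eta)$, so $e^{-n^2\sigma} \sin(n\eta)$ solves the heat equation; by superposition $u(\eta,\sigma) = \sum c_n e^{-n^2\sigma} \sin(n\eta)$.
Reading off the coefficients: $c_4=2$, so $u(\eta,\sigma) = 2 e^{-16 \sigma} \sin(4 \eta)$.
Substituting back $\eta = s - 2\tau$, $\sigma = \tau$: $T(s,\tau) = u(s - 2\tau, \tau)$.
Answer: $T(s, \tau) = -2 e^{-16 \tau} \sin(8 \tau - 4 s)$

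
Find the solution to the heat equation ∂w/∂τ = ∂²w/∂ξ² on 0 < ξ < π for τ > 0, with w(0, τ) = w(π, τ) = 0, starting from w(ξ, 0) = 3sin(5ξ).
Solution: Using separation of variables w = X(ξ)T(τ):
Eigenfunctions: sin(nξ), n = 1, 2, 3, ...
General solution: w(ξ, τ) = Σ c_n sin(nξ) exp(-n² τ)
Matching w(ξ,0) = 3sin(5ξ) term by term: c_5=3.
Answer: w(ξ, τ) = 3exp(-25τ)sin(5ξ)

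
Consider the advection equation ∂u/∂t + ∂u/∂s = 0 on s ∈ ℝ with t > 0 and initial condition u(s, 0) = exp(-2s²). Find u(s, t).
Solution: By characteristics (ds/dt = 1), u(s,t) = f(s - t) with f = u(·, 0).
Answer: u(s, t) = exp(-2(s - t)²)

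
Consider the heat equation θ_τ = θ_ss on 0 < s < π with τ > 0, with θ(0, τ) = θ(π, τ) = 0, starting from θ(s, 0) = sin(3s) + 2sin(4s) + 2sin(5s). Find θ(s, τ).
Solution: Using separation of variables θ = X(s)G(τ):
Eigenfunctions: sin(ns), n = 1, 2, 3, ...
General solution: θ(s, τ) = Σ c_n sin(ns) exp(-n² τ)
Matching θ(s,0) = sin(3s) + 2sin(4s) + 2sin(5s) term by term: c_3=1, c_4=2, c_5=2.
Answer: θ(s, τ) = exp(-9τ)sin(3s) + 2exp(-16τ)sin(4s) + 2exp(-25τ)sin(5s)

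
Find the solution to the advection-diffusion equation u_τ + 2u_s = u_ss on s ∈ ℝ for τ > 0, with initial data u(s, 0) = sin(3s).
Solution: Change to a moving frame: let η = s - 2τ, σ = τ and write u(s,τ) = w(η,σ).
By the chain rule u_τ = w_σ - 2w_η, u_s = w_η, u_ss = w_ηη.
Then u_τ + 2u_s = w_σ: the advection term cancels and the PDE becomes the heat equation w_σ = w_ηη on η ∈ ℝ.
Initial data: w(η,0) = u(η,0) = sin(3η).
On η ∈ ℝ each mode satisfies (sin(nη))″ = -n² sin(nη), so exp(-n²σ) sin(nη) solves the heat equation; by superposition w(η,σ) = Σ c_n exp(-n²σ) sin(nη).
Reading off the coefficients: c_3=1, so w(η,σ) = exp(-9σ)sin(3η).
Substituting back η = s - 2τ, σ = τ: u(s,τ) = w(s - 2τ, τ).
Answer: u(s, τ) = exp(-9τ)sin(3s - 6τ)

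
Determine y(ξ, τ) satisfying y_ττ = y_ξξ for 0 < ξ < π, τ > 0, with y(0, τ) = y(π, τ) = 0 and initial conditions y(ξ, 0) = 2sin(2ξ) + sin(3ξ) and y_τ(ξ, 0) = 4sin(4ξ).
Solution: Separating variables: y = Σ [A_n cos(ω_n τ) + B_n sin(ω_n τ)] sin(nξ), ω_n = n. From ICs (B_n = velocity coefficient / ω_n): A_2=2, A_3=1, B_4=1.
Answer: y(ξ, τ) = 2sin(2ξ)cos(2τ) + sin(3ξ)cos(3τ) + sin(4ξ)sin(4τ)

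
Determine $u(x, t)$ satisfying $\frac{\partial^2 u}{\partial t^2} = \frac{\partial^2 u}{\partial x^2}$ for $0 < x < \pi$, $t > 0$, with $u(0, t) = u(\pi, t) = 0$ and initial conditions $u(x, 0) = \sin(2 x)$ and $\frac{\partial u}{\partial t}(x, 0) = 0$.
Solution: Using separation of variables $u = X(x)T(t)$:
Eigenfunctions: $\sin(nx)$, $n = 1, 2, 3, \ldots$
General solution: $u(x, t) = \sum [A_n \cos(n t) + B_n \sin(n t)] \sin(nx)$
From $u(x,0) = \sin(2 x)$: $A_2=1$. From $u_t(x,0) = 0$: all $B_n = 0$.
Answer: $u(x, t) = \sin(2 x) \cos(2 t)$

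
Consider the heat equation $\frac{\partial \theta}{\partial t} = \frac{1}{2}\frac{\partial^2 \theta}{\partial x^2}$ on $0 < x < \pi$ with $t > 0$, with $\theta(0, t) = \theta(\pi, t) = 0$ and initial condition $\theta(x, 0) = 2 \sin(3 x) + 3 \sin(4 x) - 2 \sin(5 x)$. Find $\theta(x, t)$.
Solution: Using separation of variables $\theta = X(x)G(t)$:
Eigenfunctions: $\sin(nx)$, $n = 1, 2, 3, \ldots$
General solution: $\theta(x, t) = \sum c_n \sin(nx) e^{-n^2 t/2}$
Matching $\theta(x,0) = 2 \sin(3 x) + 3 \sin(4 x) - 2 \sin(5 x)$ term by term: $c_3=2, c_4=3, c_5=-2$.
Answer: $\theta(x, t) = 3 e^{-8 t} \sin(4 x) + 2 e^{-9 t/2} \sin(3 x) - 2 e^{-25 t/2} \sin(5 x)$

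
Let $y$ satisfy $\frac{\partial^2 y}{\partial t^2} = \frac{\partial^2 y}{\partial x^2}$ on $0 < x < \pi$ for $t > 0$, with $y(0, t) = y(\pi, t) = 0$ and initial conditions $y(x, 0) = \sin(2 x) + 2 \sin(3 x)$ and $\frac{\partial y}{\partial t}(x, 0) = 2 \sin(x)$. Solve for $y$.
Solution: Using separation of variables $y = X(x)T(t)$:
Eigenfunctions: $\sin(nx)$, $n = 1, 2, 3, \ldots$
General solution: $y(x, t) = \sum [A_n \cos(n t) + B_n \sin(n t)] \sin(nx)$
From $y(x,0) = \sin(2 x) + 2 \sin(3 x)$: $A_2=1, A_3=2$. From $y_t(x,0) = 2 \sin(x)$, using $y_t(x,0) = \sum \omega_n B_n \sin(nx)$ with $\omega_n = n$: $B_1 = 2/1 = 2$.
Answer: $y(x, t) = 2 \sin(t) \sin(x) + \sin(2 x) \cos(2 t) + 2 \sin(3 x) \cos(3 t)$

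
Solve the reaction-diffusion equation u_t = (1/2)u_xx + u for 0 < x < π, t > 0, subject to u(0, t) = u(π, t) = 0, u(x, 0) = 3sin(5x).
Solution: Substitute u = exp(t)w, i.e. w = exp(-t)u.
By the product rule, u_t = exp(t)(w_t + w), u_xx = exp(t)w_xx.
Substituting into the PDE and dividing by exp(t): w_t + w = (1/2)w_xx + w.
The lower-order terms cancel, leaving the standard heat equation w_t = (1/2)w_xx.
Initial data for w: w(x,0) = u(x,0) = 3sin(5x). The boundary conditions carry over: w(0,t) = w(π,t) = 0.
Solve for w:
  Using separation of variables w = X(x)T(t):
  Eigenfunctions: sin(nx), n = 1, 2, 3, ...
  General solution: w(x, t) = Σ c_n sin(nx) exp(-n² t/2)
  Matching w(x,0) = 3sin(5x) term by term: c_5=3.
Hence w(x,t) = 3exp(-25t/2)sin(5x).
Transform back: u(x,t) = exp(t)w(x,t).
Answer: u(x, t) = 3exp(-23t/2)sin(5x)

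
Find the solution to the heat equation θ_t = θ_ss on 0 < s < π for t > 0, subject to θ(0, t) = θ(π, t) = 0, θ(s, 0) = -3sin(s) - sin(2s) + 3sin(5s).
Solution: Separating variables: θ = Σ c_n exp(-n²t) sin(ns). From θ(s,0) = -3sin(s) - sin(2s) + 3sin(5s): c_1=-3, c_2=-1, c_5=3.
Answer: θ(s, t) = -3exp(-t)sin(s) - exp(-4t)sin(2s) + 3exp(-25t)sin(5s)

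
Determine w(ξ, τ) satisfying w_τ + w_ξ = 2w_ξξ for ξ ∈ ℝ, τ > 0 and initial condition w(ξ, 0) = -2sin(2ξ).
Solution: Change to a moving frame: let η = ξ - τ, σ = τ and write w(ξ,τ) = u(η,σ).
By the chain rule w_τ = u_σ - u_η, w_ξ = u_η, w_ξξ = u_ηη.
Then w_τ + w_ξ = u_σ: the advection term cancels and the PDE becomes the heat equation u_σ = 2u_ηη on η ∈ ℝ.
Initial data: u(η,0) = w(η,0) = -2sin(2η).
On η ∈ ℝ each mode satisfies (sin(nη))″ = -n² sin(nη), so exp(-2n²σ) sin(nη) solves the heat equation; by superposition u(η,σ) = Σ c_n exp(-2n²σ) sin(nη).
Reading off the coefficients: c_2=-2, so u(η,σ) = -2exp(-8σ)sin(2η).
Substituting back η = ξ - τ, σ = τ: w(ξ,τ) = u(ξ - τ, τ).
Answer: w(ξ, τ) = -2exp(-8τ)sin(2ξ - 2τ)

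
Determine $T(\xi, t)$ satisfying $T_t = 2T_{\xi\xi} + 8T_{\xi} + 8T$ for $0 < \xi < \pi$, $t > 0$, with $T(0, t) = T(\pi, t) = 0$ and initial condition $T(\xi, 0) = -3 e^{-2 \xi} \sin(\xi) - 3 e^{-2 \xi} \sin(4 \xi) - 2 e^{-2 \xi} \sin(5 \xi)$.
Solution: Substitute $T = e^{-2\xi}u$.
Then $T_{\xi} = e^{-2\xi}(u_{\xi} - 2u)$, $T_{\xi\xi} = e^{-2\xi}(u_{\xi\xi} - 4u_{\xi} + 4u)$, $T_t = e^{-2\xi}u_t$; substituting and dividing by $e^{-2\xi}$, the lower-order terms cancel: $u_t = 2u_{\xi\xi}$ (standard heat equation).
Data for $u$: $u(\xi,0) = e^{2\xi}T(\xi,0) = -3 \sin(\xi) - 3 \sin(4 \xi) - 2 \sin(5 \xi)$. The boundary conditions carry over: $u(0,t) = u(\pi,t) = 0$.
Separating variables: $u = \sum c_n e^{-2n^2t} \sin(n\xi)$. From $u(\xi,0) = -3 \sin(\xi) - 3 \sin(4 \xi) - 2 \sin(5 \xi)$: $c_1=-3, c_4=-3, c_5=-2$.
So $u(\xi,t) = -3 e^{-2 t} \sin(\xi) - 3 e^{-32 t} \sin(4 \xi) - 2 e^{-50 t} \sin(5 \xi)$, and $T(\xi,t) = e^{-2\xi}u(\xi,t)$.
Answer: $T(\xi, t) = -3 e^{-2 \xi} e^{-2 t} \sin(\xi) - 3 e^{-2 \xi} e^{-32 t} \sin(4 \xi) - 2 e^{-2 \xi} e^{-50 t} \sin(5 \xi)$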